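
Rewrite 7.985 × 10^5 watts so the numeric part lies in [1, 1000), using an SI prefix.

798.5 kilowatts

= 798.5 × 10^3 watts; 10^3 is kilo.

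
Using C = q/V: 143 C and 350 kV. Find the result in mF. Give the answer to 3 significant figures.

(143) / (350e3) = 0.40857e-3 F

0.409 mF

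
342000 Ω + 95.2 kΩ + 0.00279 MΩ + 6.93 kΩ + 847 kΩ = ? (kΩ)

1293.92 kΩ

In kΩ:
  342000 Ω = 342000e-3 kΩ = 342
  95.2 kΩ → 95.2
  0.00279 MΩ = 0.00279e3 kΩ = 2.79
  6.93 kΩ → 6.93
  847 kΩ → 847
Sum: 342 + 95.2 + 2.79 + 6.93 + 847 = 1293.92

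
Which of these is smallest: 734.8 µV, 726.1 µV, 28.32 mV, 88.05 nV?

734.8 µV = 0.0007348 V
726.1 µV = 0.0007261 V
28.32 mV = 0.02832 V
88.05 nV = 0.00000008805 V

88.05 nV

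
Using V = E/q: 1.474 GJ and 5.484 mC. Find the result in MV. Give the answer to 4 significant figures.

(1.474 × 10^9) / (5.484 × 10^-3) = 0.268782 × 10^12 V

268800 MV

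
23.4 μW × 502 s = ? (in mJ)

23.4 × 10⁻⁶ × 502 = 11746.8 × 10⁻⁶ J

11.7468 mJ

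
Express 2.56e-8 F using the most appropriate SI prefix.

= 25.6e-9 F; 1e-9 is nano.

25.6 nF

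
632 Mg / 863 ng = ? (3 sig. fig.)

(632 × 10^6) / (863 × 10^-9) = 0.7323 × 10^15

732000000000000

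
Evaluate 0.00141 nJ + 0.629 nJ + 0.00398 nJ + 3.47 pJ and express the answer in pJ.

637.86 pJ

In pJ:
  0.00141 nJ = 0.00141 × 10³ pJ = 1.41
  0.629 nJ = 0.629 × 10³ pJ = 629
  0.00398 nJ = 0.00398 × 10³ pJ = 3.98
  3.47 pJ → 3.47
Sum: 1.41 + 629 + 3.98 + 3.47 = 637.86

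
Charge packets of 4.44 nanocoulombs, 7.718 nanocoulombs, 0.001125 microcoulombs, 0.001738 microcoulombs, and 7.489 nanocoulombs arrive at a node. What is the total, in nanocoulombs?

22.51 nanocoulombs

In nanocoulombs:
  4.44 nanocoulombs → 4.44
  7.718 nanocoulombs → 7.718
  0.001125 microcoulombs = 0.001125 × 10^3 nanocoulombs = 1.125
  0.001738 microcoulombs = 0.001738 × 10^3 nanocoulombs = 1.738
  7.489 nanocoulombs → 7.489
Sum: 4.44 + 7.718 + 1.125 + 1.738 + 7.489 = 22.51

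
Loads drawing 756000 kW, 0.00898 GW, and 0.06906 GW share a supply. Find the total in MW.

834.04 MW

In MW:
  756000 kW = 756000 × 10⁻³ MW = 756
  0.00898 GW = 0.00898 × 10³ MW = 8.98
  0.06906 GW = 0.06906 × 10³ MW = 69.06
Sum: 756 + 8.98 + 69.06 = 834.04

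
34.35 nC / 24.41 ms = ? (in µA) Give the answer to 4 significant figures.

1.407 µA

(34.35e-9) / (24.41e-3) = 1.40721e-6 A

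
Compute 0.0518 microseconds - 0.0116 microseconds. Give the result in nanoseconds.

40.2 nanoseconds

In nanoseconds:
  0.0518 microseconds = 0.0518e3 nanoseconds = 51.8
  0.0116 microseconds = 0.0116e3 nanoseconds = 11.6
Difference: 51.8 - 11.6 = 40.2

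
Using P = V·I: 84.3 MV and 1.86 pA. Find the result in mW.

0.156798 mW

84.3 × 10⁶ × 1.86 × 10⁻¹² = 156.798 × 10⁻⁶ W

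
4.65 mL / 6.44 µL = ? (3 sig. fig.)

722

(4.65e-3) / (6.44e-6) = 0.722e3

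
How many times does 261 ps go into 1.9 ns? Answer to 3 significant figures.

(1.9 × 10^-9) / (261 × 10^-12) = 0.00728 × 10^3

7.28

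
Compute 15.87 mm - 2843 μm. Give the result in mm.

13.027 mm

In mm:
  15.87 mm → 15.87
  2843 μm = 2843e-3 mm = 2.843
Difference: 15.87 - 2.843 = 13.027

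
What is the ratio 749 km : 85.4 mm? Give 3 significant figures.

(749e3) / (85.4e-3) = 8.77e6

8770000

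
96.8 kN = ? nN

96800000000000 nN

kilo = 1e3, nano = 1e-9; factor is 1e12.
96.8 × 1e12 = 96800000000000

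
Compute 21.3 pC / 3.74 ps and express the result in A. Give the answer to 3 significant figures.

5.70 A

(21.3e-12) / (3.74e-12) = 5.6952 A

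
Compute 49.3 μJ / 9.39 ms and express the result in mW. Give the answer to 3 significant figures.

5.25 mW

(49.3e-6) / (9.39e-3) = 5.2503e-3 W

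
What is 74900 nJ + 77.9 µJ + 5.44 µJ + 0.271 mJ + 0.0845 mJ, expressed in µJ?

In µJ:
  74900 nJ = 74900 × 10^-3 µJ = 74.9
  77.9 µJ → 77.9
  5.44 µJ → 5.44
  0.271 mJ = 0.271 × 10^3 µJ = 271
  0.0845 mJ = 0.0845 × 10^3 µJ = 84.5
Sum: 74.9 + 77.9 + 5.44 + 271 + 84.5 = 513.74

513.74 µJ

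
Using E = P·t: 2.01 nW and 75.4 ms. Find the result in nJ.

2.01 × 10⁻⁹ × 75.4 × 10⁻³ = 151.554 × 10⁻¹² J

0.151554 nJ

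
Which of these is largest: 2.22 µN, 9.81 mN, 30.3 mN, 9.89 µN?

30.3 mN

2.22 µN = 0.00000222 N
9.81 mN = 0.00981 N
30.3 mN = 0.0303 N
9.89 µN = 0.00000989 N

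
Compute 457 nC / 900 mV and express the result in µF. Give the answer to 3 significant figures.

(457e-9) / (900e-3) = 0.50778e-6 F

0.508 µF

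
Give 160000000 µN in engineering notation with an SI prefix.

= 160 N; mantissa already in [1, 1000).

160 N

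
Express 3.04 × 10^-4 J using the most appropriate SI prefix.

304 uJ

= 304 × 10^-6 J; 10^-6 is micro.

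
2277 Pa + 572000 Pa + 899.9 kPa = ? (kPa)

1474.177 kPa

In kPa:
  2277 Pa = 2277 × 10⁻³ kPa = 2.277
  572000 Pa = 572000 × 10⁻³ kPa = 572
  899.9 kPa → 899.9
Sum: 2.277 + 572 + 899.9 = 1474.177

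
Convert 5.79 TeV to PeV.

0.00579 PeV

tera = 10^12, peta = 10^15; factor is 10^-3.
5.79 × 10^-3 = 0.00579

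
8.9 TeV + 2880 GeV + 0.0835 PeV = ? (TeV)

95.28 TeV

In TeV:
  8.9 TeV → 8.9
  2880 GeV = 2880 × 10⁻³ TeV = 2.88
  0.0835 PeV = 0.0835 × 10³ TeV = 83.5
Sum: 8.9 + 2.88 + 83.5 = 95.28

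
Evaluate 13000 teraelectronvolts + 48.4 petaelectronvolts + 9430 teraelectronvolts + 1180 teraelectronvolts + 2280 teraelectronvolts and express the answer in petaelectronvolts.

In petaelectronvolts:
  13000 teraelectronvolts = 13000e-3 petaelectronvolts = 13
  48.4 petaelectronvolts → 48.4
  9430 teraelectronvolts = 9430e-3 petaelectronvolts = 9.43
  1180 teraelectronvolts = 1180e-3 petaelectronvolts = 1.18
  2280 teraelectronvolts = 2280e-3 petaelectronvolts = 2.28
Sum: 13 + 48.4 + 9.43 + 1.18 + 2.28 = 74.29

74.29 petaelectronvolts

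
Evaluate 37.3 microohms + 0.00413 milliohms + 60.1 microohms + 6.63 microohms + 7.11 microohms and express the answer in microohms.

In microohms:
  37.3 microohms → 37.3
  0.00413 milliohms = 0.00413e3 microohms = 4.13
  60.1 microohms → 60.1
  6.63 microohms → 6.63
  7.11 microohms → 7.11
Sum: 37.3 + 4.13 + 60.1 + 6.63 + 7.11 = 115.27

115.27 microohms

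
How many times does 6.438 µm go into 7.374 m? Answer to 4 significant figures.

(7.374) / (6.438e-6) = 1.1454e6

1145000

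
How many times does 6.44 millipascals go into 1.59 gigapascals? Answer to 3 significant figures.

247000000000

(1.59 × 10^9) / (6.44 × 10^-3) = 0.2469 × 10^12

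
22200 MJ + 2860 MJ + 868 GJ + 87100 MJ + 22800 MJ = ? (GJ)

1002.96 GJ

In GJ:
  22200 MJ = 22200 × 10⁻³ GJ = 22.2
  2860 MJ = 2860 × 10⁻³ GJ = 2.86
  868 GJ → 868
  87100 MJ = 87100 × 10⁻³ GJ = 87.1
  22800 MJ = 22800 × 10⁻³ GJ = 22.8
Sum: 22.2 + 2.86 + 868 + 87.1 + 22.8 = 1002.96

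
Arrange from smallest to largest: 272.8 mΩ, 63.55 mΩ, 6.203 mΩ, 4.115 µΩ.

4.115 µΩ < 6.203 mΩ < 63.55 mΩ < 272.8 mΩ

272.8 mΩ = 0.2728 Ω
63.55 mΩ = 0.06355 Ω
6.203 mΩ = 0.006203 Ω
4.115 µΩ = 0.000004115 Ω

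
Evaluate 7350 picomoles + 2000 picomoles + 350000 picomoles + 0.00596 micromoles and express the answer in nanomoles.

365.31 nanomoles

In nanomoles:
  7350 picomoles = 7350e-3 nanomoles = 7.35
  2000 picomoles = 2000e-3 nanomoles = 2
  350000 picomoles = 350000e-3 nanomoles = 350
  0.00596 micromoles = 0.00596e3 nanomoles = 5.96
Sum: 7.35 + 2 + 350 + 5.96 = 365.31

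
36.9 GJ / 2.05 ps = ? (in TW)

(36.9 × 10^9) / (2.05 × 10^-12) = 18 × 10^21 W

18000000000 TW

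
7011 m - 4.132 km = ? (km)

In km:
  7011 m = 7011 × 10⁻³ km = 7.011
  4.132 km → 4.132
Difference: 7.011 - 4.132 = 2.879

2.879 km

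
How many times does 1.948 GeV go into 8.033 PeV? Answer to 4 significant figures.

(8.033e15) / (1.948e9) = 4.1237e6

4124000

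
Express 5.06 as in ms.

0.00000000000000506 ms

atto = 10^-18, milli = 10^-3; factor is 10^-15.
5.06 × 10^-15 = 0.00000000000000506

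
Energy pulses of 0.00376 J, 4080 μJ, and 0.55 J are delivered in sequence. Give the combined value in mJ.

557.84 mJ

In mJ:
  0.00376 J = 0.00376 × 10³ mJ = 3.76
  4080 μJ = 4080 × 10⁻³ mJ = 4.08
  0.55 J = 0.55 × 10³ mJ = 550
Sum: 3.76 + 4.08 + 550 = 557.84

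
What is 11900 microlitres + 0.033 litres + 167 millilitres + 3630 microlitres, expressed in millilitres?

215.53 millilitres

In millilitres:
  11900 microlitres = 11900e-3 millilitres = 11.9
  0.033 litres = 0.033e3 millilitres = 33
  167 millilitres → 167
  3630 microlitres = 3630e-3 millilitres = 3.63
Sum: 11.9 + 33 + 167 + 3.63 = 215.53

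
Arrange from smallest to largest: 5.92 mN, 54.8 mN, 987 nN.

987 nN < 5.92 mN < 54.8 mN

5.92 mN = 0.00592 N
54.8 mN = 0.0548 N
987 nN = 0.000000987 N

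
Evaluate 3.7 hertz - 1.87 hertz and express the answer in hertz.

1.83 hertz

In hertz:
  3.7 hertz → 3.7
  1.87 hertz → 1.87
Difference: 3.7 - 1.87 = 1.83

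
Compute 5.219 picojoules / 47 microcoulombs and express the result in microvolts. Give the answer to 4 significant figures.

(5.219 × 10^-12) / (47 × 10^-6) = 0.111043 × 10^-6 V

0.1110 microvolts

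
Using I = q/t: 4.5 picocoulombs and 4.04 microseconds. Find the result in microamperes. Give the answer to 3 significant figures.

(4.5e-12) / (4.04e-6) = 1.1139e-6 A

1.11 microamperes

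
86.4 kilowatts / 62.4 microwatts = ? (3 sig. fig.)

1380000000

(86.4 × 10³) / (62.4 × 10⁻⁶) = 1.385 × 10⁹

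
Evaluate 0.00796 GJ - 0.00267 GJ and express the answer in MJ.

In MJ:
  0.00796 GJ = 0.00796 × 10³ MJ = 7.96
  0.00267 GJ = 0.00267 × 10³ MJ = 2.67
Difference: 7.96 - 2.67 = 5.29

5.29 MJ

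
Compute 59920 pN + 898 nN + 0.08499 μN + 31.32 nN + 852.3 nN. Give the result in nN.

In nN:
  59920 pN = 59920 × 10^-3 nN = 59.92
  898 nN → 898
  0.08499 μN = 0.08499 × 10^3 nN = 84.99
  31.32 nN → 31.32
  852.3 nN → 852.3
Sum: 59.92 + 898 + 84.99 + 31.32 + 852.3 = 1926.53

1926.53 nN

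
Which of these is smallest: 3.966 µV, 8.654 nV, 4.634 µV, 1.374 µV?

8.654 nV

3.966 µV = 0.000003966 V
8.654 nV = 0.000000008654 V
4.634 µV = 0.000004634 V
1.374 µV = 0.000001374 V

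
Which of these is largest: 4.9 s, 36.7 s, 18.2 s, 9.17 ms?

36.7 s

4.9 s = 4.9 s
36.7 s = 36.7 s
18.2 s = 18.2 s
9.17 ms = 0.00917 s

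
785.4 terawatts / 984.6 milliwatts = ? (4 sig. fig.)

(785.4 × 10¹²) / (984.6 × 10⁻³) = 0.79768 × 10¹⁵

797700000000000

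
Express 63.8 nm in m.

nano = 10^-9, (no prefix) = 10^0; factor is 10^-9.
63.8 × 10^-9 = 0.0000000638

0.0000000638 m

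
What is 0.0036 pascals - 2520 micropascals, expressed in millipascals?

In millipascals:
  0.0036 pascals = 0.0036 × 10^3 millipascals = 3.6
  2520 micropascals = 2520 × 10^-3 millipascals = 2.52
Difference: 3.6 - 2.52 = 1.08

1.08 millipascals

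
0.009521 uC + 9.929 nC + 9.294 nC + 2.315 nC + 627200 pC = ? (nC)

658.259 nC

In nC:
  0.009521 uC = 0.009521 × 10^3 nC = 9.521
  9.929 nC → 9.929
  9.294 nC → 9.294
  2.315 nC → 2.315
  627200 pC = 627200 × 10^-3 nC = 627.2
Sum: 9.521 + 9.929 + 9.294 + 2.315 + 627.2 = 658.259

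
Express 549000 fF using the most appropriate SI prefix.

= 549 × 10⁻¹² F; 10⁻¹² is pico.

549 pF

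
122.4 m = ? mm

(no prefix) = 10^0, milli = 10^-3; factor is 10^3.
122.4 × 10^3 = 122400

122400 mm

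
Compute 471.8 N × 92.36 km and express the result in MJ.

43.575448 MJ

471.8 × 92.36 × 10³ = 43575.448 × 10³ J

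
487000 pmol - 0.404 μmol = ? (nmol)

In nmol:
  487000 pmol = 487000e-3 nmol = 487
  0.404 μmol = 0.404e3 nmol = 404
Difference: 487 - 404 = 83

83 nmol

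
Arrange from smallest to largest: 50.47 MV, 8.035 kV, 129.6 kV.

8.035 kV < 129.6 kV < 50.47 MV

50.47 MV = 50470000 V
8.035 kV = 8035 V
129.6 kV = 129600 V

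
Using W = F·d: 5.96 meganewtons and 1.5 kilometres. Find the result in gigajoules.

5.96 × 10^6 × 1.5 × 10^3 = 8.94 × 10^9 J

8.94 gigajoules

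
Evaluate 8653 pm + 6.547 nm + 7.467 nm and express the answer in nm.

22.667 nm

In nm:
  8653 pm = 8653 × 10⁻³ nm = 8.653
  6.547 nm → 6.547
  7.467 nm → 7.467
Sum: 8.653 + 6.547 + 7.467 = 22.667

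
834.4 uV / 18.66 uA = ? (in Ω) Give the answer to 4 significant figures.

(834.4 × 10⁻⁶) / (18.66 × 10⁻⁶) = 44.716 Ω

44.72 Ω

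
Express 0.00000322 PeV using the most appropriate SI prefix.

3.22 GeV

= 3.22e9 eV; 1e9 is giga.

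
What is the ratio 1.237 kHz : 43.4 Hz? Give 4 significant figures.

28.50

(1.237 × 10³) / (43.4) = 0.028502 × 10³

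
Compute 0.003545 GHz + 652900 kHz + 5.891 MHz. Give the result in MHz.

662.336 MHz

In MHz:
  0.003545 GHz = 0.003545e3 MHz = 3.545
  652900 kHz = 652900e-3 MHz = 652.9
  5.891 MHz → 5.891
Sum: 3.545 + 652.9 + 5.891 = 662.336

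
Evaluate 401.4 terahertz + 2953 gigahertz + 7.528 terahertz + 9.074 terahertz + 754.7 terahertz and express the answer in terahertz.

1175.655 terahertz

In terahertz:
  401.4 terahertz → 401.4
  2953 gigahertz = 2953 × 10^-3 terahertz = 2.953
  7.528 terahertz → 7.528
  9.074 terahertz → 9.074
  754.7 terahertz → 754.7
Sum: 401.4 + 2.953 + 7.528 + 9.074 + 754.7 = 1175.655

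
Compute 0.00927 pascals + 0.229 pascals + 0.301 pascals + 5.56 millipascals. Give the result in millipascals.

544.83 millipascals

In millipascals:
  0.00927 pascals = 0.00927 × 10³ millipascals = 9.27
  0.229 pascals = 0.229 × 10³ millipascals = 229
  0.301 pascals = 0.301 × 10³ millipascals = 301
  5.56 millipascals → 5.56
Sum: 9.27 + 229 + 301 + 5.56 = 544.83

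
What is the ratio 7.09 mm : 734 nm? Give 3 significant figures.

(7.09 × 10^-3) / (734 × 10^-9) = 0.009659 × 10^6

9660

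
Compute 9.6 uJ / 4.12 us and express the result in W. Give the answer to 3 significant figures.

2.33 W

(9.6 × 10^-6) / (4.12 × 10^-6) = 2.3301 W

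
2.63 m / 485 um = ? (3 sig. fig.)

5420

(2.63) / (485 × 10^-6) = 0.005423 × 10^6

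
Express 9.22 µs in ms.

micro = 10⁻⁶, milli = 10⁻³; factor is 10⁻³.
9.22 × 10⁻³ = 0.00922

0.00922 ms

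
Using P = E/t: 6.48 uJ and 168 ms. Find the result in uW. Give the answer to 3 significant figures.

(6.48 × 10^-6) / (168 × 10^-3) = 0.038571 × 10^-3 W

38.6 uW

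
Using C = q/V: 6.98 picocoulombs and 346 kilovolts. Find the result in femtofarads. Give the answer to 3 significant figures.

(6.98 × 10^-12) / (346 × 10^3) = 0.020173 × 10^-15 F

0.0202 femtofarads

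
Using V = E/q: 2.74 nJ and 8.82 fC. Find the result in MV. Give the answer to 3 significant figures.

0.311 MV

(2.74 × 10^-9) / (8.82 × 10^-15) = 0.31066 × 10^6 V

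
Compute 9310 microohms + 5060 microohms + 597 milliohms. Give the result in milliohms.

In milliohms:
  9310 microohms = 9310 × 10^-3 milliohms = 9.31
  5060 microohms = 5060 × 10^-3 milliohms = 5.06
  597 milliohms → 597
Sum: 9.31 + 5.06 + 597 = 611.37

611.37 milliohms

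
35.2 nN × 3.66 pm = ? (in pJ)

0.000000128832 pJ

35.2 × 10^-9 × 3.66 × 10^-12 = 128.832 × 10^-21 J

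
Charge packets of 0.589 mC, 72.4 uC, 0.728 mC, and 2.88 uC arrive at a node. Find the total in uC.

1392.28 uC

In uC:
  0.589 mC = 0.589 × 10^3 uC = 589
  72.4 uC → 72.4
  0.728 mC = 0.728 × 10^3 uC = 728
  2.88 uC → 2.88
Sum: 589 + 72.4 + 728 + 2.88 = 1392.28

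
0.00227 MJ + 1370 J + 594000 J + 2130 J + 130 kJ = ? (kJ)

In kJ:
  0.00227 MJ = 0.00227 × 10^3 kJ = 2.27
  1370 J = 1370 × 10^-3 kJ = 1.37
  594000 J = 594000 × 10^-3 kJ = 594
  2130 J = 2130 × 10^-3 kJ = 2.13
  130 kJ → 130
Sum: 2.27 + 1.37 + 594 + 2.13 + 130 = 729.77

729.77 kJ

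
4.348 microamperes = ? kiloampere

0.000000004348 kiloamperes

micro = 1e-6, kilo = 1e3; factor is 1e-9.
4.348 × 1e-9 = 0.000000004348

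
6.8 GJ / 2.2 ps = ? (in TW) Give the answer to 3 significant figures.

(6.8e9) / (2.2e-12) = 3.0909e21 W

3090000000 TW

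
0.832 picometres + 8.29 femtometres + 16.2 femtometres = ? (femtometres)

In femtometres:
  0.832 picometres = 0.832 × 10³ femtometres = 832
  8.29 femtometres → 8.29
  16.2 femtometres → 16.2
Sum: 832 + 8.29 + 16.2 = 856.49

856.49 femtometres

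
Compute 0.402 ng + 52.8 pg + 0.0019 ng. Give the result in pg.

456.7 pg

In pg:
  0.402 ng = 0.402 × 10^3 pg = 402
  52.8 pg → 52.8
  0.0019 ng = 0.0019 × 10^3 pg = 1.9
Sum: 402 + 52.8 + 1.9 = 456.7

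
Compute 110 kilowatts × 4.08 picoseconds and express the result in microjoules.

0.4488 microjoules

110e3 × 4.08e-12 = 448.8e-9 J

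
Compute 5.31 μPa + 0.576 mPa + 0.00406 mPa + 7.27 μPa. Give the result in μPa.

In μPa:
  5.31 μPa → 5.31
  0.576 mPa = 0.576 × 10³ μPa = 576
  0.00406 mPa = 0.00406 × 10³ μPa = 4.06
  7.27 μPa → 7.27
Sum: 5.31 + 576 + 4.06 + 7.27 = 592.64

592.64 μPa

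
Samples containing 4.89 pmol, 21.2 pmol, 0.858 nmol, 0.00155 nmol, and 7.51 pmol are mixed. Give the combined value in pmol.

893.15 pmol

In pmol:
  4.89 pmol → 4.89
  21.2 pmol → 21.2
  0.858 nmol = 0.858 × 10³ pmol = 858
  0.00155 nmol = 0.00155 × 10³ pmol = 1.55
  7.51 pmol → 7.51
Sum: 4.89 + 21.2 + 858 + 1.55 + 7.51 = 893.15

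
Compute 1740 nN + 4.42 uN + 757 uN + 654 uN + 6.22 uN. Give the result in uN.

1423.38 uN

In uN:
  1740 nN = 1740 × 10^-3 uN = 1.74
  4.42 uN → 4.42
  757 uN → 757
  654 uN → 654
  6.22 uN → 6.22
Sum: 1.74 + 4.42 + 757 + 654 + 6.22 = 1423.38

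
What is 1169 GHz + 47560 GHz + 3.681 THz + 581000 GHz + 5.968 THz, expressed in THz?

639.378 THz

In THz:
  1169 GHz = 1169e-3 THz = 1.169
  47560 GHz = 47560e-3 THz = 47.56
  3.681 THz → 3.681
  581000 GHz = 581000e-3 THz = 581
  5.968 THz → 5.968
Sum: 1.169 + 47.56 + 3.681 + 581 + 5.968 = 639.378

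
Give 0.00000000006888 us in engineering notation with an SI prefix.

68.88 as

= 68.88e-18 s; 1e-18 is atto.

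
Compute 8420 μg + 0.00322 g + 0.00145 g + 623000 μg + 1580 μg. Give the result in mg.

637.67 mg

In mg:
  8420 μg = 8420 × 10⁻³ mg = 8.42
  0.00322 g = 0.00322 × 10³ mg = 3.22
  0.00145 g = 0.00145 × 10³ mg = 1.45
  623000 μg = 623000 × 10⁻³ mg = 623
  1580 μg = 1580 × 10⁻³ mg = 1.58
Sum: 8.42 + 3.22 + 1.45 + 623 + 1.58 = 637.67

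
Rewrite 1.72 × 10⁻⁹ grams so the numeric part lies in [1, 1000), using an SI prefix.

1.72 nanograms

= 1.72 × 10⁻⁹ grams; 10⁻⁹ is nano.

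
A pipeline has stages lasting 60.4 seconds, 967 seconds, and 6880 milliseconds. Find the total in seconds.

1034.28 seconds

In seconds:
  60.4 seconds → 60.4
  967 seconds → 967
  6880 milliseconds = 6880e-3 seconds = 6.88
Sum: 60.4 + 967 + 6.88 = 1034.28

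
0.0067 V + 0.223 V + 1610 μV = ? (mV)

231.31 mV

In mV:
  0.0067 V = 0.0067e3 mV = 6.7
  0.223 V = 0.223e3 mV = 223
  1610 μV = 1610e-3 mV = 1.61
Sum: 6.7 + 223 + 1.61 = 231.31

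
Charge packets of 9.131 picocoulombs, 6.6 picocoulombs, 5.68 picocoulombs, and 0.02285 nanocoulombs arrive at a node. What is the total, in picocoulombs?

44.261 picocoulombs

In picocoulombs:
  9.131 picocoulombs → 9.131
  6.6 picocoulombs → 6.6
  5.68 picocoulombs → 5.68
  0.02285 nanocoulombs = 0.02285 × 10^3 picocoulombs = 22.85
Sum: 9.131 + 6.6 + 5.68 + 22.85 = 44.261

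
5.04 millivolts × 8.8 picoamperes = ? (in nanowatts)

0.000044352 nanowatts

5.04e-3 × 8.8e-12 = 44.352e-15 W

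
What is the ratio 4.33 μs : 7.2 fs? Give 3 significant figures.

(4.33 × 10⁻⁶) / (7.2 × 10⁻¹⁵) = 0.6014 × 10⁹

601000000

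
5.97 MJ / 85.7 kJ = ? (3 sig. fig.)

69.7

(5.97 × 10^6) / (85.7 × 10^3) = 0.06966 × 10^3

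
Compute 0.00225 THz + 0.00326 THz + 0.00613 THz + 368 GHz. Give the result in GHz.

379.64 GHz

In GHz:
  0.00225 THz = 0.00225 × 10³ GHz = 2.25
  0.00326 THz = 0.00326 × 10³ GHz = 3.26
  0.00613 THz = 0.00613 × 10³ GHz = 6.13
  368 GHz → 368
Sum: 2.25 + 3.26 + 6.13 + 368 = 379.64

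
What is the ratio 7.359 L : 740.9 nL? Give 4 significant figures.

(7.359) / (740.9e-9) = 0.0099325e9

9933000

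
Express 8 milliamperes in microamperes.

8000 microamperes

milli = 1e-3, micro = 1e-6; factor is 1e3.
8 × 1e3 = 8000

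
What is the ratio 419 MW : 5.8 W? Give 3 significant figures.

(419 × 10^6) / (5.8) = 72.24 × 10^6

72200000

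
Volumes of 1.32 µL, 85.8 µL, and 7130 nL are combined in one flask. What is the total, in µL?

In µL:
  1.32 µL → 1.32
  85.8 µL → 85.8
  7130 nL = 7130e-3 µL = 7.13
Sum: 1.32 + 85.8 + 7.13 = 94.25

94.25 µL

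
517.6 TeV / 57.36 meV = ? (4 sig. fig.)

9024000000000000

(517.6 × 10^12) / (57.36 × 10^-3) = 9.0237 × 10^15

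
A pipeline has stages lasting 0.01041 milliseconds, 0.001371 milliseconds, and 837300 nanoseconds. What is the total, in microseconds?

849.081 microseconds

In microseconds:
  0.01041 milliseconds = 0.01041 × 10^3 microseconds = 10.41
  0.001371 milliseconds = 0.001371 × 10^3 microseconds = 1.371
  837300 nanoseconds = 837300 × 10^-3 microseconds = 837.3
Sum: 10.41 + 1.371 + 837.3 = 849.081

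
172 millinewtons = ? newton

0.172 newtons

milli = 1e-3, (no prefix) = 1e0; factor is 1e-3.
172 × 1e-3 = 0.172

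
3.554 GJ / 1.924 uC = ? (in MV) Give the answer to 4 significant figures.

1847000000 MV

(3.554e9) / (1.924e-6) = 1.84719e15 V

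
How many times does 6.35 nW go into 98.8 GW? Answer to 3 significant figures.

15600000000000000000

(98.8 × 10⁹) / (6.35 × 10⁻⁹) = 15.56 × 10¹⁸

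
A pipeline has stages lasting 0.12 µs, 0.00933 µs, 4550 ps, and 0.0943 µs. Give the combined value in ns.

In ns:
  0.12 µs = 0.12e3 ns = 120
  0.00933 µs = 0.00933e3 ns = 9.33
  4550 ps = 4550e-3 ns = 4.55
  0.0943 µs = 0.0943e3 ns = 94.3
Sum: 120 + 9.33 + 4.55 + 94.3 = 228.18

228.18 ns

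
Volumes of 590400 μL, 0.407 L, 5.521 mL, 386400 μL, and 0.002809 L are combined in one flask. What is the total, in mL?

1392.13 mL

In mL:
  590400 μL = 590400e-3 mL = 590.4
  0.407 L = 0.407e3 mL = 407
  5.521 mL → 5.521
  386400 μL = 386400e-3 mL = 386.4
  0.002809 L = 0.002809e3 mL = 2.809
Sum: 590.4 + 407 + 5.521 + 386.4 + 2.809 = 1392.13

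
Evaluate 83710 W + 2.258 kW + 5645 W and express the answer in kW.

In kW:
  83710 W = 83710 × 10⁻³ kW = 83.71
  2.258 kW → 2.258
  5645 W = 5645 × 10⁻³ kW = 5.645
Sum: 83.71 + 2.258 + 5.645 = 91.613

91.613 kW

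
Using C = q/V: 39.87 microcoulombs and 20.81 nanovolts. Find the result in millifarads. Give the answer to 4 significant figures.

1916000 millifarads

(39.87 × 10^-6) / (20.81 × 10^-9) = 1.91591 × 10^3 F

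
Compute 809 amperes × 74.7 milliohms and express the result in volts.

809 × 74.7e-3 = 60432.3e-3 V

60.4323 volts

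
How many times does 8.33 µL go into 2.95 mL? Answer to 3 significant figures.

(2.95 × 10⁻³) / (8.33 × 10⁻⁶) = 0.3541 × 10³

354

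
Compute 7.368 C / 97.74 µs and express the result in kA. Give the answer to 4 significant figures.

75.38 kA

(7.368) / (97.74 × 10^-6) = 0.0753837 × 10^6 A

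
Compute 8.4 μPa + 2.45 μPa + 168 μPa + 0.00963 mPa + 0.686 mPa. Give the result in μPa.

874.48 μPa

In μPa:
  8.4 μPa → 8.4
  2.45 μPa → 2.45
  168 μPa → 168
  0.00963 mPa = 0.00963 × 10³ μPa = 9.63
  0.686 mPa = 0.686 × 10³ μPa = 686
Sum: 8.4 + 2.45 + 168 + 9.63 + 686 = 874.48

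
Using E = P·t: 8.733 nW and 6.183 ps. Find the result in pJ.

0.000000053996139 pJ

8.733e-9 × 6.183e-12 = 53.996139e-21 J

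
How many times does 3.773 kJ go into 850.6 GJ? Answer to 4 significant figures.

225400000

(850.6 × 10^9) / (3.773 × 10^3) = 225.44 × 10^6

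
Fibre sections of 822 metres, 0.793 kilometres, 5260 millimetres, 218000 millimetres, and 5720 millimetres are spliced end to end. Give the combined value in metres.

In metres:
  822 metres → 822
  0.793 kilometres = 0.793 × 10³ metres = 793
  5260 millimetres = 5260 × 10⁻³ metres = 5.26
  218000 millimetres = 218000 × 10⁻³ metres = 218
  5720 millimetres = 5720 × 10⁻³ metres = 5.72
Sum: 822 + 793 + 5.26 + 218 + 5.72 = 1843.98

1843.98 metres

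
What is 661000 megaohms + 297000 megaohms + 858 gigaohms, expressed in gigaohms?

1816 gigaohms

In gigaohms:
  661000 megaohms = 661000e-3 gigaohms = 661
  297000 megaohms = 297000e-3 gigaohms = 297
  858 gigaohms → 858
Sum: 661 + 297 + 858 = 1816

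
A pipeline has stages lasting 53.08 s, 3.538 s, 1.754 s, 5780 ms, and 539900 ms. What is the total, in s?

In s:
  53.08 s → 53.08
  3.538 s → 3.538
  1.754 s → 1.754
  5780 ms = 5780 × 10⁻³ s = 5.78
  539900 ms = 539900 × 10⁻³ s = 539.9
Sum: 53.08 + 3.538 + 1.754 + 5.78 + 539.9 = 604.052

604.052 s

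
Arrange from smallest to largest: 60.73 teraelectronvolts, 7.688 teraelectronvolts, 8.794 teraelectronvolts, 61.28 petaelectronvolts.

7.688 teraelectronvolts < 8.794 teraelectronvolts < 60.73 teraelectronvolts < 61.28 petaelectronvolts

60.73 teraelectronvolts = 60730000000000 electronvolts
7.688 teraelectronvolts = 7688000000000 electronvolts
8.794 teraelectronvolts = 8794000000000 electronvolts
61.28 petaelectronvolts = 61280000000000000 electronvolts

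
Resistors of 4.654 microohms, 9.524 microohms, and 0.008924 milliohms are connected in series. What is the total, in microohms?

In microohms:
  4.654 microohms → 4.654
  9.524 microohms → 9.524
  0.008924 milliohms = 0.008924e3 microohms = 8.924
Sum: 4.654 + 9.524 + 8.924 = 23.102

23.102 microohms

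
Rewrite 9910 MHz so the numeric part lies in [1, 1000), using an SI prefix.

9.91 GHz

= 9.91e9 Hz; 1e9 is giga.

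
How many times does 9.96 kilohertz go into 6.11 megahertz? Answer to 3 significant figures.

613

(6.11 × 10^6) / (9.96 × 10^3) = 0.6135 × 10^3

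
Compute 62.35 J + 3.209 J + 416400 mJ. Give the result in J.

481.959 J

In J:
  62.35 J → 62.35
  3.209 J → 3.209
  416400 mJ = 416400e-3 J = 416.4
Sum: 62.35 + 3.209 + 416.4 = 481.959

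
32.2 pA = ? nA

pico = 1e-12, nano = 1e-9; factor is 1e-3.
32.2 × 1e-3 = 0.0322

0.0322 nA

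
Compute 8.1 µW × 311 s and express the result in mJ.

2.5191 mJ

8.1 × 10⁻⁶ × 311 = 2519.1 × 10⁻⁶ J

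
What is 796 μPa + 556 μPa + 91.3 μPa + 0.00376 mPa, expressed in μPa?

In μPa:
  796 μPa → 796
  556 μPa → 556
  91.3 μPa → 91.3
  0.00376 mPa = 0.00376e3 μPa = 3.76
Sum: 796 + 556 + 91.3 + 3.76 = 1447.06

1447.06 μPa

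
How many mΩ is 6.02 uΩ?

0.00602 mΩ

micro = 10⁻⁶, milli = 10⁻³; factor is 10⁻³.
6.02 × 10⁻³ = 0.00602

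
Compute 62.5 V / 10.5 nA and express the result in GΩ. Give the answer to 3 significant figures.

(62.5) / (10.5 × 10^-9) = 5.9524 × 10^9 Ω

5.95 GΩ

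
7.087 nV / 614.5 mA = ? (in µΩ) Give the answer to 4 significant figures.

0.01153 µΩ

(7.087 × 10⁻⁹) / (614.5 × 10⁻³) = 0.011533 × 10⁻⁶ Ω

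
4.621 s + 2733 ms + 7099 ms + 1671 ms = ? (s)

16.124 s

In s:
  4.621 s → 4.621
  2733 ms = 2733 × 10⁻³ s = 2.733
  7099 ms = 7099 × 10⁻³ s = 7.099
  1671 ms = 1671 × 10⁻³ s = 1.671
Sum: 4.621 + 2.733 + 7.099 + 1.671 = 16.124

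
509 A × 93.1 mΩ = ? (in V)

47.3879 V

509 × 93.1 × 10⁻³ = 47387.9 × 10⁻³ V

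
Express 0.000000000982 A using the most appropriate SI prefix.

= 982e-12 A; 1e-12 is pico.

982 pA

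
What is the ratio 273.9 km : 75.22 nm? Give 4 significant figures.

3641000000000

(273.9e3) / (75.22e-9) = 3.6413e12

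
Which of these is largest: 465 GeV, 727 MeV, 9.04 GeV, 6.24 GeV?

465 GeV = 465000000000 eV
727 MeV = 727000000 eV
9.04 GeV = 9040000000 eV
6.24 GeV = 6240000000 eV

465 GeV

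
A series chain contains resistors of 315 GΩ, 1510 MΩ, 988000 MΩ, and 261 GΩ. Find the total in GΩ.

In GΩ:
  315 GΩ → 315
  1510 MΩ = 1510e-3 GΩ = 1.51
  988000 MΩ = 988000e-3 GΩ = 988
  261 GΩ → 261
Sum: 315 + 1.51 + 988 + 261 = 1565.51

1565.51 GΩ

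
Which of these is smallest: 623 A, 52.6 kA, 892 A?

623 A

623 A = 623 A
52.6 kA = 52600 A
892 A = 892 A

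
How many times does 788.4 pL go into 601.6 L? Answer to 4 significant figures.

(601.6) / (788.4e-12) = 0.76306e12

763100000000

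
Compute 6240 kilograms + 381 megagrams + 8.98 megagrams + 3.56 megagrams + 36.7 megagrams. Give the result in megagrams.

In megagrams:
  6240 kilograms = 6240 × 10⁻³ megagrams = 6.24
  381 megagrams → 381
  8.98 megagrams → 8.98
  3.56 megagrams → 3.56
  36.7 megagrams → 36.7
Sum: 6.24 + 381 + 8.98 + 3.56 + 36.7 = 436.48

436.48 megagrams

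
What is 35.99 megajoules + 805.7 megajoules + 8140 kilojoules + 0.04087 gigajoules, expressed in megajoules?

In megajoules:
  35.99 megajoules → 35.99
  805.7 megajoules → 805.7
  8140 kilojoules = 8140 × 10⁻³ megajoules = 8.14
  0.04087 gigajoules = 0.04087 × 10³ megajoules = 40.87
Sum: 35.99 + 805.7 + 8.14 + 40.87 = 890.7

890.7 megajoules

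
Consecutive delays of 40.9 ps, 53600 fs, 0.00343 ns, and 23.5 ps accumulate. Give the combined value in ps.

In ps:
  40.9 ps → 40.9
  53600 fs = 53600 × 10^-3 ps = 53.6
  0.00343 ns = 0.00343 × 10^3 ps = 3.43
  23.5 ps → 23.5
Sum: 40.9 + 53.6 + 3.43 + 23.5 = 121.43

121.43 ps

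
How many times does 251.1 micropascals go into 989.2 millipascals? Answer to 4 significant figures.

(989.2e-3) / (251.1e-6) = 3.9395e3

3939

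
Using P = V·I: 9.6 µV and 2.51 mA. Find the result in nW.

9.6 × 10⁻⁶ × 2.51 × 10⁻³ = 24.096 × 10⁻⁹ W

24.096 nW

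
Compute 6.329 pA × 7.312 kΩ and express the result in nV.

46.277648 nV

6.329 × 10⁻¹² × 7.312 × 10³ = 46.277648 × 10⁻⁹ V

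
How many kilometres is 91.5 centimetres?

centi = 1e-2, kilo = 1e3; factor is 1e-5.
91.5 × 1e-5 = 0.000915

0.000915 kilometres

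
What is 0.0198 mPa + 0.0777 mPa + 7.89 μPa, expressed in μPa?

105.39 μPa

In μPa:
  0.0198 mPa = 0.0198 × 10³ μPa = 19.8
  0.0777 mPa = 0.0777 × 10³ μPa = 77.7
  7.89 μPa → 7.89
Sum: 19.8 + 77.7 + 7.89 = 105.39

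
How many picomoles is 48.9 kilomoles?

48900000000000000 picomoles

kilo = 10³, pico = 10⁻¹²; factor is 10¹⁵.
48.9 × 10¹⁵ = 48900000000000000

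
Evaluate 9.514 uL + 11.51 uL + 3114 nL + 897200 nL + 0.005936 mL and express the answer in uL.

927.274 uL

In uL:
  9.514 uL → 9.514
  11.51 uL → 11.51
  3114 nL = 3114 × 10⁻³ uL = 3.114
  897200 nL = 897200 × 10⁻³ uL = 897.2
  0.005936 mL = 0.005936 × 10³ uL = 5.936
Sum: 9.514 + 11.51 + 3.114 + 897.2 + 5.936 = 927.274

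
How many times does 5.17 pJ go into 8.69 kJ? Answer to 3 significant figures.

1680000000000000

(8.69 × 10³) / (5.17 × 10⁻¹²) = 1.681 × 10¹⁵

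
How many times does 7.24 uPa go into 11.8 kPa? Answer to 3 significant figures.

(11.8e3) / (7.24e-6) = 1.63e9

1630000000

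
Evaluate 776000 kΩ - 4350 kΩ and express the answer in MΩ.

In MΩ:
  776000 kΩ = 776000e-3 MΩ = 776
  4350 kΩ = 4350e-3 MΩ = 4.35
Difference: 776 - 4.35 = 771.65

771.65 MΩ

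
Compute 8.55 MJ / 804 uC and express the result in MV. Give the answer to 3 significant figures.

10600 MV

(8.55e6) / (804e-6) = 0.010634e12 V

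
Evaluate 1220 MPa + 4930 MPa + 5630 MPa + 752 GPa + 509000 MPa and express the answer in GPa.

1272.78 GPa

In GPa:
  1220 MPa = 1220 × 10⁻³ GPa = 1.22
  4930 MPa = 4930 × 10⁻³ GPa = 4.93
  5630 MPa = 5630 × 10⁻³ GPa = 5.63
  752 GPa → 752
  509000 MPa = 509000 × 10⁻³ GPa = 509
Sum: 1.22 + 4.93 + 5.63 + 752 + 509 = 1272.78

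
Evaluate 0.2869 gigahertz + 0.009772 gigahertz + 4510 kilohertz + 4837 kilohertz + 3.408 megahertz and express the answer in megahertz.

In megahertz:
  0.2869 gigahertz = 0.2869 × 10³ megahertz = 286.9
  0.009772 gigahertz = 0.009772 × 10³ megahertz = 9.772
  4510 kilohertz = 4510 × 10⁻³ megahertz = 4.51
  4837 kilohertz = 4837 × 10⁻³ megahertz = 4.837
  3.408 megahertz → 3.408
Sum: 286.9 + 9.772 + 4.51 + 4.837 + 3.408 = 309.427

309.427 megahertz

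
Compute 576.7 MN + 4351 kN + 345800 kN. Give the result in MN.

In MN:
  576.7 MN → 576.7
  4351 kN = 4351 × 10^-3 MN = 4.351
  345800 kN = 345800 × 10^-3 MN = 345.8
Sum: 576.7 + 4.351 + 345.8 = 926.851

926.851 MN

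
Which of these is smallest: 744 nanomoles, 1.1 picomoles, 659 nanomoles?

1.1 picomoles

744 nanomoles = 0.000000744 moles
1.1 picomoles = 0.0000000000011 moles
659 nanomoles = 0.000000659 moles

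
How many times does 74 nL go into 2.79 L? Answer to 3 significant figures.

(2.79) / (74 × 10^-9) = 0.0377 × 10^9

37700000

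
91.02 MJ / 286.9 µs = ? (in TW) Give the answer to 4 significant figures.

(91.02 × 10⁶) / (286.9 × 10⁻⁶) = 0.317253 × 10¹² W

0.3173 TW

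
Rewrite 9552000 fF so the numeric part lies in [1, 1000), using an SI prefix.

9.552 nF

= 9.552 × 10^-9 F; 10^-9 is nano.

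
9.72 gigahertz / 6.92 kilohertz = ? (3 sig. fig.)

1400000

(9.72 × 10^9) / (6.92 × 10^3) = 1.405 × 10^6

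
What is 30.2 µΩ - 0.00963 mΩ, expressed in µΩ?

20.57 µΩ

In µΩ:
  30.2 µΩ → 30.2
  0.00963 mΩ = 0.00963e3 µΩ = 9.63
Difference: 30.2 - 9.63 = 20.57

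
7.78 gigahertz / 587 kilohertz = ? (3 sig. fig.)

13300

(7.78 × 10^9) / (587 × 10^3) = 0.01325 × 10^6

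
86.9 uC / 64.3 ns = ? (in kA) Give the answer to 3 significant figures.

(86.9 × 10⁻⁶) / (64.3 × 10⁻⁹) = 1.3515 × 10³ A

1.35 kA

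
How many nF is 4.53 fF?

femto = 10^-15, nano = 10^-9; factor is 10^-6.
4.53 × 10^-6 = 0.00000453

0.00000453 nF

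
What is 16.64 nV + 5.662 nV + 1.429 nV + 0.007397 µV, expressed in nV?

In nV:
  16.64 nV → 16.64
  5.662 nV → 5.662
  1.429 nV → 1.429
  0.007397 µV = 0.007397 × 10³ nV = 7.397
Sum: 16.64 + 5.662 + 1.429 + 7.397 = 31.128

31.128 nV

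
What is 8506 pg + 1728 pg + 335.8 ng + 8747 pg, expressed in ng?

In ng:
  8506 pg = 8506 × 10^-3 ng = 8.506
  1728 pg = 1728 × 10^-3 ng = 1.728
  335.8 ng → 335.8
  8747 pg = 8747 × 10^-3 ng = 8.747
Sum: 8.506 + 1.728 + 335.8 + 8.747 = 354.781

354.781 ng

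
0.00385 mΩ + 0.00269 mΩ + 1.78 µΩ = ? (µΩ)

8.32 µΩ

In µΩ:
  0.00385 mΩ = 0.00385e3 µΩ = 3.85
  0.00269 mΩ = 0.00269e3 µΩ = 2.69
  1.78 µΩ → 1.78
Sum: 3.85 + 2.69 + 1.78 = 8.32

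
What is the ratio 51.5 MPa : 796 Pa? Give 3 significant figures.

(51.5 × 10⁶) / (796) = 0.0647 × 10⁶

64700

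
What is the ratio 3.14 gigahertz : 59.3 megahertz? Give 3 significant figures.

(3.14 × 10⁹) / (59.3 × 10⁶) = 0.05295 × 10³

53.0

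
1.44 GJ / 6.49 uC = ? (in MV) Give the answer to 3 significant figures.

(1.44e9) / (6.49e-6) = 0.22188e15 V

222000000 MV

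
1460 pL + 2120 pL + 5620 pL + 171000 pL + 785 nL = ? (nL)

965.2 nL

In nL:
  1460 pL = 1460 × 10⁻³ nL = 1.46
  2120 pL = 2120 × 10⁻³ nL = 2.12
  5620 pL = 5620 × 10⁻³ nL = 5.62
  171000 pL = 171000 × 10⁻³ nL = 171
  785 nL → 785
Sum: 1.46 + 2.12 + 5.62 + 171 + 785 = 965.2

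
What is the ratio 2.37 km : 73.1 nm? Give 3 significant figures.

32400000000

(2.37e3) / (73.1e-9) = 0.03242e12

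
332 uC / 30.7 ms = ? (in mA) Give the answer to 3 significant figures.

10.8 mA

(332 × 10^-6) / (30.7 × 10^-3) = 10.814 × 10^-3 A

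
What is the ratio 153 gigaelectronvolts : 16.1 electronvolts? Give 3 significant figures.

(153 × 10⁹) / (16.1) = 9.503 × 10⁹

9500000000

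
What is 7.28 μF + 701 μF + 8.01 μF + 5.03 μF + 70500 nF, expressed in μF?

In μF:
  7.28 μF → 7.28
  701 μF → 701
  8.01 μF → 8.01
  5.03 μF → 5.03
  70500 nF = 70500e-3 μF = 70.5
Sum: 7.28 + 701 + 8.01 + 5.03 + 70.5 = 791.82

791.82 μF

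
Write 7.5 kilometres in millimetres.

7500000 millimetres

kilo = 10³, milli = 10⁻³; factor is 10⁶.
7.5 × 10⁶ = 7500000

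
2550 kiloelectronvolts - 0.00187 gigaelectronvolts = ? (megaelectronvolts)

0.68 megaelectronvolts

In megaelectronvolts:
  2550 kiloelectronvolts = 2550e-3 megaelectronvolts = 2.55
  0.00187 gigaelectronvolts = 0.00187e3 megaelectronvolts = 1.87
Difference: 2.55 - 1.87 = 0.68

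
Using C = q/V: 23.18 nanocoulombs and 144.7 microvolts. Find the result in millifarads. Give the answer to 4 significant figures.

0.1602 millifarads

(23.18e-9) / (144.7e-6) = 0.160194e-3 F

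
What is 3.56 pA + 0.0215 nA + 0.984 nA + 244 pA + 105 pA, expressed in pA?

In pA:
  3.56 pA → 3.56
  0.0215 nA = 0.0215 × 10^3 pA = 21.5
  0.984 nA = 0.984 × 10^3 pA = 984
  244 pA → 244
  105 pA → 105
Sum: 3.56 + 21.5 + 984 + 244 + 105 = 1358.06

1358.06 pA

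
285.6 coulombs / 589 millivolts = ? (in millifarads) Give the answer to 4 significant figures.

(285.6) / (589 × 10^-3) = 0.48489 × 10^3 F

484900 millifarads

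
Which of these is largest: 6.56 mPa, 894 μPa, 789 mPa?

6.56 mPa = 0.00656 Pa
894 μPa = 0.000894 Pa
789 mPa = 0.789 Pa

789 mPa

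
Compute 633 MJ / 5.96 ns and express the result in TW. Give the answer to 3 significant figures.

106000 TW

(633e6) / (5.96e-9) = 106.21e15 W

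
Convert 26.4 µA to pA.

micro = 1e-6, pico = 1e-12; factor is 1e6.
26.4 × 1e6 = 26400000

26400000 pA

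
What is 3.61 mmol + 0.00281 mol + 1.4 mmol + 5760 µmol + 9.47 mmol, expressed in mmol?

23.05 mmol

In mmol:
  3.61 mmol → 3.61
  0.00281 mol = 0.00281e3 mmol = 2.81
  1.4 mmol → 1.4
  5760 µmol = 5760e-3 mmol = 5.76
  9.47 mmol → 9.47
Sum: 3.61 + 2.81 + 1.4 + 5.76 + 9.47 = 23.05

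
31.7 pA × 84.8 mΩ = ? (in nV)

31.7e-12 × 84.8e-3 = 2688.16e-15 V

0.00268816 nV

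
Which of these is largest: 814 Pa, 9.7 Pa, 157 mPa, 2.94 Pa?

814 Pa

814 Pa = 814 Pa
9.7 Pa = 9.7 Pa
157 mPa = 0.157 Pa
2.94 Pa = 2.94 Pa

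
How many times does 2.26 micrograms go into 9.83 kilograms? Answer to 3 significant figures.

(9.83 × 10^3) / (2.26 × 10^-6) = 4.35 × 10^9

4350000000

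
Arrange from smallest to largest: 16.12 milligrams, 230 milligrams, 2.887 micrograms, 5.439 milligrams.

16.12 milligrams = 0.01612 grams
230 milligrams = 0.23 grams
2.887 micrograms = 0.000002887 grams
5.439 milligrams = 0.005439 grams

2.887 micrograms < 5.439 milligrams < 16.12 milligrams < 230 milligrams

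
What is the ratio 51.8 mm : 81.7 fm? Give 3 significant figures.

(51.8 × 10^-3) / (81.7 × 10^-15) = 0.634 × 10^12

634000000000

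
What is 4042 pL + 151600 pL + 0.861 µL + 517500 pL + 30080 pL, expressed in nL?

1564.222 nL

In nL:
  4042 pL = 4042e-3 nL = 4.042
  151600 pL = 151600e-3 nL = 151.6
  0.861 µL = 0.861e3 nL = 861
  517500 pL = 517500e-3 nL = 517.5
  30080 pL = 30080e-3 nL = 30.08
Sum: 4.042 + 151.6 + 861 + 517.5 + 30.08 = 1564.222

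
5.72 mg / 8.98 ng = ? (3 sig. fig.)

(5.72 × 10^-3) / (8.98 × 10^-9) = 0.637 × 10^6

637000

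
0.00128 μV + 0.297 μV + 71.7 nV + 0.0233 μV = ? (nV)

393.28 nV

In nV:
  0.00128 μV = 0.00128e3 nV = 1.28
  0.297 μV = 0.297e3 nV = 297
  71.7 nV → 71.7
  0.0233 μV = 0.0233e3 nV = 23.3
Sum: 1.28 + 297 + 71.7 + 23.3 = 393.28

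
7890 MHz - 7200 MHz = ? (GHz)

0.69 GHz

In GHz:
  7890 MHz = 7890e-3 GHz = 7.89
  7200 MHz = 7200e-3 GHz = 7.2
Difference: 7.89 - 7.2 = 0.69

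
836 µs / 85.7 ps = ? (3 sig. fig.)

9750000

(836 × 10⁻⁶) / (85.7 × 10⁻¹²) = 9.755 × 10⁶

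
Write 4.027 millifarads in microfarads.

milli = 10^-3, micro = 10^-6; factor is 10^3.
4.027 × 10^3 = 4027

4027 microfarads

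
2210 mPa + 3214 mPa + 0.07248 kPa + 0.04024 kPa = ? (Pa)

118.144 Pa

In Pa:
  2210 mPa = 2210 × 10^-3 Pa = 2.21
  3214 mPa = 3214 × 10^-3 Pa = 3.214
  0.07248 kPa = 0.07248 × 10^3 Pa = 72.48
  0.04024 kPa = 0.04024 × 10^3 Pa = 40.24
Sum: 2.21 + 3.214 + 72.48 + 40.24 = 118.144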